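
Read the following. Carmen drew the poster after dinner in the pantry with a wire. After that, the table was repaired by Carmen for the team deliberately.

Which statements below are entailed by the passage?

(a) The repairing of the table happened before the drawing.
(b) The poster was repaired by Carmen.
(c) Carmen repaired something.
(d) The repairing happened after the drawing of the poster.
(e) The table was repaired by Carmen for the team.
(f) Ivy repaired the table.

(c), (d), (e)

(a) Not entailed — the narrative places the drawing before the repairing, not after.
(b) Not entailed — Carmen repaired the table, not the poster; the poster belongs to the drawing event.
(c) Entailed — every conjunct here is already in the original repairing event.
(d) Entailed — the narrative places the drawing before the repairing.
(e) Entailed — the original entails any weakening of itself; this just drops 'deliberately'.
(f) Not entailed — the passage has Carmen repairing the table, not Ivy.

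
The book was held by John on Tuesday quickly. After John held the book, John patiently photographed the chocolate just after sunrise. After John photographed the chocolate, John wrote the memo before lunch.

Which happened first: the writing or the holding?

the holding

The connectives place the holding before the writing.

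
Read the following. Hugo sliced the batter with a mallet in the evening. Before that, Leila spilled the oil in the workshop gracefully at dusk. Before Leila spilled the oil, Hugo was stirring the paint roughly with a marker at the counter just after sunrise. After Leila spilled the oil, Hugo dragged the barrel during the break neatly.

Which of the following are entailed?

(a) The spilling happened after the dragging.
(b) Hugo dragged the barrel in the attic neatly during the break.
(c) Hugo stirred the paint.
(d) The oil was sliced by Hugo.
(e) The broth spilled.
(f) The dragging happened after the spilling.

(a) Not entailed — the narrative places the spilling before the dragging, not after.
(b) Not entailed — 'in the attic' adds information not in the original event.
(c) Entailed — 'stir' is an activity; 'was stirring' entails that some stirring happened, so 'stirred' holds.
(d) Not entailed — Hugo sliced the batter, not the oil; the oil belongs to the spilling event.
(e) Not entailed — the oil is what spilled, not the broth.
(f) Entailed — the narrative places the spilling before the dragging.

(c), (f)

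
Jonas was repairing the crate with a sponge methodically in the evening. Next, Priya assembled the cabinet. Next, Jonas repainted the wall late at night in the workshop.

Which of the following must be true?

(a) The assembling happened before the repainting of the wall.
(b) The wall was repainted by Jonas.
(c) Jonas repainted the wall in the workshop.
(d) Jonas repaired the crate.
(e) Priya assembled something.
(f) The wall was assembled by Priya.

(a), (b), (c), (e)

(a) Entailed — the narrative places the assembling before the repainting.
(b) Entailed — dropping 'late at night', 'in the workshop' leaves a sub-description the original still satisfies.
(c) Entailed — dropping 'late at night' leaves a sub-description the original still satisfies.
(d) Not entailed — 'was repairing' is progressive on an accomplishment; it does not entail the completed 'repaired'.
(e) Entailed — generalizing the patient leaves a sub-description the original still satisfies.
(f) Not entailed — Priya assembled the cabinet, not the wall; the wall belongs to the repainting event.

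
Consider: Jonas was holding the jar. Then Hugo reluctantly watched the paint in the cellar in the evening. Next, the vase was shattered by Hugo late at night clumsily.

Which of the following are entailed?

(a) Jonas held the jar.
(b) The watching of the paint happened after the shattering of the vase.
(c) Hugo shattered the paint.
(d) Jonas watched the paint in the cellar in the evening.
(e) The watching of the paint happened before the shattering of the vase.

(a), (e)

(a) Entailed — 'hold' is an activity; 'was holding' entails that some holding happened, so 'held' holds.
(b) Not entailed — the narrative places the watching before the shattering, not after.
(c) Not entailed — Hugo shattered the vase, not the paint; the paint belongs to the watching event.
(d) Not entailed — the passage has Hugo watching the paint, not Jonas.
(e) Entailed — the narrative places the watching before the shattering.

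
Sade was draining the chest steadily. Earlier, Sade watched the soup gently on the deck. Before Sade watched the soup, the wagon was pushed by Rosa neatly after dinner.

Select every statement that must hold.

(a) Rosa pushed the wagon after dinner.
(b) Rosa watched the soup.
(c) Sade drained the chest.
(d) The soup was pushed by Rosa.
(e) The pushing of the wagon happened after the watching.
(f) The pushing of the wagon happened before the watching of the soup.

(a) Entailed — every conjunct here is already in the original pushing event.
(b) Not entailed — the passage has Sade watching the soup, not Rosa.
(c) Not entailed — 'was draining' is progressive on an accomplishment; it does not entail the completed 'drained'.
(d) Not entailed — Rosa pushed the wagon, not the soup; the soup belongs to the watching event.
(e) Not entailed — the narrative places the pushing before the watching, not after.
(f) Entailed — the narrative places the pushing before the watching.

(a), (f)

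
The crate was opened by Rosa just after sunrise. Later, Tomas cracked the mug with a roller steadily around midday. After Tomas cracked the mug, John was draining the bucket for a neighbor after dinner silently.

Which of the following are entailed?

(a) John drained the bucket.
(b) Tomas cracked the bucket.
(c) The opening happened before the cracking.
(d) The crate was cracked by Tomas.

(a) Not entailed — 'was draining' is progressive on an accomplishment; it does not entail the completed 'drained'.
(b) Not entailed — Tomas cracked the mug, not the bucket; the bucket belongs to the draining event.
(c) Entailed — the narrative places the opening before the cracking.
(d) Not entailed — Tomas cracked the mug, not the crate; the crate belongs to the opening event.

(c)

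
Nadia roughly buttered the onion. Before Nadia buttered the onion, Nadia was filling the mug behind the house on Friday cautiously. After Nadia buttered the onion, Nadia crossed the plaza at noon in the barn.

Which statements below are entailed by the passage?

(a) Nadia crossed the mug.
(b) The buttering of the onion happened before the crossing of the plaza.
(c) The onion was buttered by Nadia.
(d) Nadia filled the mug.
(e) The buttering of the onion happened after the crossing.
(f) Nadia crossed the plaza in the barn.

(b), (c), (f)

(a) Not entailed — Nadia crossed the plaza, not the mug; the mug belongs to the filling event.
(b) Entailed — the narrative places the buttering before the crossing.
(c) Entailed — dropping 'roughly' leaves a sub-description the original still satisfies.
(d) Not entailed — 'was filling' is progressive on an accomplishment; it does not entail the completed 'filled'.
(e) Not entailed — the narrative places the buttering before the crossing, not after.
(f) Entailed — every conjunct here is already in the original crossing event.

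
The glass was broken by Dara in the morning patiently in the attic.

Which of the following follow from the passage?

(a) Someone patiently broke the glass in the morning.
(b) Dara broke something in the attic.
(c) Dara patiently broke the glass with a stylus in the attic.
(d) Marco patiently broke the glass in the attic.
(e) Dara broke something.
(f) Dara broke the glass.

(a), (b), (e), (f)

(a) Entailed — this follows by dropping conjuncts from the breaking event's description.
(b) Entailed — this follows by dropping conjuncts from the breaking event's description.
(c) Not entailed — 'with a stylus' adds information not in the original event.
(d) Not entailed — the passage has Dara breaking the glass, not Marco.
(e) Entailed — the original entails any weakening of itself; this just drops 'in the morning', 'in the attic', 'patiently' and generalizes the patient.
(f) Entailed — dropping 'in the morning', 'in the attic', 'patiently' leaves a sub-description the original still satisfies.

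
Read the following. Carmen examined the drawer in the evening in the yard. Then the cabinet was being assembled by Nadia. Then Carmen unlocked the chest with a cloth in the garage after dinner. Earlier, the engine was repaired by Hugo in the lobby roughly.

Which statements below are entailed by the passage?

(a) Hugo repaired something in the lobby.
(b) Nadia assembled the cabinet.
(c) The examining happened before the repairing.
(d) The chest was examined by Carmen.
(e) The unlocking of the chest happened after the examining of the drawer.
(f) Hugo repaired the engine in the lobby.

(a), (e), (f)

(a) Entailed — dropping 'roughly' and generalizing the patient leaves a sub-description the original still satisfies.
(b) Not entailed — 'was assembling' is progressive on an accomplishment; it does not entail the completed 'assembled'.
(c) Not entailed — the narrative doesn't order the examining relative to the repairing.
(d) Not entailed — Carmen examined the drawer, not the chest; the chest belongs to the unlocking event.
(e) Entailed — the narrative places the examining before the unlocking.
(f) Entailed — the original entails any weakening of itself; this just drops 'roughly'.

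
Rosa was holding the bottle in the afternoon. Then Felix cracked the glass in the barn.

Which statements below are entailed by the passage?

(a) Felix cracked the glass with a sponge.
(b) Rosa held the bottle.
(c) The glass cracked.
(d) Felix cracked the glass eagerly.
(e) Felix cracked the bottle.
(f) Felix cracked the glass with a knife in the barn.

(b), (c)

(a) Not entailed — 'with a sponge' adds information not in the original event.
(b) Entailed — 'hold' is an activity; 'was holding' entails that some holding happened, so 'held' holds.
(c) Entailed — 'Felix cracked the glass' is causative; it entails the inchoative 'the glass cracked'.
(d) Not entailed — 'eagerly' adds information not in the original event.
(e) Not entailed — Felix cracked the glass, not the bottle; the bottle belongs to the holding event.
(f) Not entailed — 'with a knife' adds information not in the original event.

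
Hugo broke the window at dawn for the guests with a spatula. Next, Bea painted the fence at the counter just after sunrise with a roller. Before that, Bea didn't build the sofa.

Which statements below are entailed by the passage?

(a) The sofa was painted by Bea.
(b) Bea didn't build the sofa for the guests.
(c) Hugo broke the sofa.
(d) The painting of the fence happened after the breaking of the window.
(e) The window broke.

(a) Not entailed — Bea painted the fence, not the sofa; the sofa belongs to the building event.
(b) Entailed — under negation, adding a further restriction is entailed: if no such building event occurred, none occurred for the guests either.
(c) Not entailed — Hugo broke the window, not the sofa; the sofa belongs to the building event.
(d) Entailed — the narrative places the breaking before the painting.
(e) Entailed — 'Hugo broke the window' is causative; it entails the inchoative 'the window broke'.

(b), (d), (e)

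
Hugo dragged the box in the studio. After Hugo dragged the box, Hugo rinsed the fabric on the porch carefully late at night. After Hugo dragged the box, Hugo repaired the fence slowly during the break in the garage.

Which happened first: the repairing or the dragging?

The connectives place the dragging before the repairing.

the dragging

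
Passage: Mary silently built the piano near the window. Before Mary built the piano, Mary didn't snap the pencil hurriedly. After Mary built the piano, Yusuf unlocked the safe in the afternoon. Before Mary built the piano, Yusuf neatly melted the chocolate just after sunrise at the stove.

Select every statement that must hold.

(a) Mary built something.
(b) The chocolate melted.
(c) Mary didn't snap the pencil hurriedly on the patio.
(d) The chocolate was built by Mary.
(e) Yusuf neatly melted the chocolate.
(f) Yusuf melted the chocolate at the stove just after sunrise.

(a), (b), (c), (e), (f)

(a) Entailed — the original entails any weakening of itself; this just drops 'silently', 'near the window' and generalizes the patient.
(b) Entailed — 'Yusuf melted the chocolate' is causative; it entails the inchoative 'the chocolate melted'.
(c) Entailed — under negation, adding a further restriction is entailed: if no such snapping event occurred, none occurred on the patio either.
(d) Not entailed — Mary built the piano, not the chocolate; the chocolate belongs to the melting event.
(e) Entailed — every conjunct here is already in the original melting event.
(f) Entailed — the original entails any weakening of itself; this just drops 'neatly'.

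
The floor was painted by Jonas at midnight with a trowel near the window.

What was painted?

the floor

'the floor' marks the patient of the painting event.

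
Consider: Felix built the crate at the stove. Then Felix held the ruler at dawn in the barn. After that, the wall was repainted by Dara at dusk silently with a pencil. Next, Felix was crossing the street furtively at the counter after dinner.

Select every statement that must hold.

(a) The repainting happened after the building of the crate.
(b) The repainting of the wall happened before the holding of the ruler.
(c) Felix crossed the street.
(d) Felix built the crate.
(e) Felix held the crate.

(a), (d)

(a) Entailed — the narrative places the building before the repainting.
(b) Not entailed — the narrative places the holding before the repainting, not after.
(c) Not entailed — 'was crossing' is progressive on an accomplishment; it does not entail the completed 'crossed'.
(d) Entailed — dropping 'at the stove' leaves a sub-description the original still satisfies.
(e) Not entailed — Felix held the ruler, not the crate; the crate belongs to the building event.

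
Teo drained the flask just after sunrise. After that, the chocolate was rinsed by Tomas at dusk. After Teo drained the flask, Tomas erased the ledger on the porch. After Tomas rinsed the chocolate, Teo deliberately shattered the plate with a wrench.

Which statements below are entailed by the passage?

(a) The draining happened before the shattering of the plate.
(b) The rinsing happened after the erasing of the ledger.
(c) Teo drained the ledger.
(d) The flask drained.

(a), (d)

(a) Entailed — the narrative places the draining before the shattering.
(b) Not entailed — the narrative doesn't order the erasing relative to the rinsing.
(c) Not entailed — Teo drained the flask, not the ledger; the ledger belongs to the erasing event.
(d) Entailed — 'Teo drained the flask' is causative; it entails the inchoative 'the flask drained'.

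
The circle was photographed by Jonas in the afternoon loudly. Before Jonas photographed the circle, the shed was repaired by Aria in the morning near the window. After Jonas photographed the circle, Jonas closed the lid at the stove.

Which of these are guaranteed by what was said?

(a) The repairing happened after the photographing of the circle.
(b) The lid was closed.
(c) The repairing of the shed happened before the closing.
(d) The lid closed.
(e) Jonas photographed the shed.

(b), (c), (d)

(a) Not entailed — the narrative places the repairing before the photographing, not after.
(b) Entailed — every conjunct here is already in the original closing event.
(c) Entailed — the narrative places the repairing before the closing.
(d) Entailed — 'Jonas closed the lid' is causative; it entails the inchoative 'the lid closed'.
(e) Not entailed — Jonas photographed the circle, not the shed; the shed belongs to the repairing event.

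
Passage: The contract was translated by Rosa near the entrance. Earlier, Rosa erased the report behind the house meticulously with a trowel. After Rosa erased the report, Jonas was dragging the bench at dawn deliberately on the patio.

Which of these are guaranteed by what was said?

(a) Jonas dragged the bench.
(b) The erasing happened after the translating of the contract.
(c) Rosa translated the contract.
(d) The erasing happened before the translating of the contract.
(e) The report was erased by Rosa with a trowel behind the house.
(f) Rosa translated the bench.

(a) Entailed — 'drag' is an activity; 'was dragging' entails that some dragging happened, so 'dragged' holds.
(b) Not entailed — the narrative places the erasing before the translating, not after.
(c) Entailed — every conjunct here is already in the original translating event.
(d) Entailed — the narrative places the erasing before the translating.
(e) Entailed — every conjunct here is already in the original erasing event.
(f) Not entailed — Rosa translated the contract, not the bench; the bench belongs to the dragging event.

(a), (c), (d), (e)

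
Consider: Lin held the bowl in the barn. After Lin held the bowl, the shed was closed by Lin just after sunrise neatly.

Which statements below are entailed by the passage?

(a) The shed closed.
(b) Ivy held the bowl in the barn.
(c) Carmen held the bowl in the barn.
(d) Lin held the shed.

(a)

(a) Entailed — 'Lin closed the shed' is causative; it entails the inchoative 'the shed closed'.
(b) Not entailed — the passage has Lin holding the bowl, not Ivy.
(c) Not entailed — the passage has Lin holding the bowl, not Carmen.
(d) Not entailed — Lin held the bowl, not the shed; the shed belongs to the closing event.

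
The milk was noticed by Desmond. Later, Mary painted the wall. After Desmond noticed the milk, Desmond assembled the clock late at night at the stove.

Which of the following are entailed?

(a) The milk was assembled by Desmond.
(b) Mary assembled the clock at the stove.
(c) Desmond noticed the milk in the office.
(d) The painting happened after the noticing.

(d)

(a) Not entailed — Desmond assembled the clock, not the milk; the milk belongs to the noticing event.
(b) Not entailed — the passage has Desmond assembling the clock, not Mary.
(c) Not entailed — 'in the office' adds information not in the original event.
(d) Entailed — the narrative places the noticing before the painting.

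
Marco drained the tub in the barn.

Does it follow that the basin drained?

no

Nothing is said about any basin; only the tub is affected.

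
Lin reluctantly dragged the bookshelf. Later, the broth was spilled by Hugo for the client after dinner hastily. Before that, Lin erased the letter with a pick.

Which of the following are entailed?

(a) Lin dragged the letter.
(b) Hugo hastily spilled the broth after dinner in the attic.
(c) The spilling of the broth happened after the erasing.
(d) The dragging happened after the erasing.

(c)

(a) Not entailed — Lin dragged the bookshelf, not the letter; the letter belongs to the erasing event.
(b) Not entailed — 'in the attic' adds information not in the original event.
(c) Entailed — the narrative places the erasing before the spilling.
(d) Not entailed — the narrative doesn't order the erasing relative to the dragging.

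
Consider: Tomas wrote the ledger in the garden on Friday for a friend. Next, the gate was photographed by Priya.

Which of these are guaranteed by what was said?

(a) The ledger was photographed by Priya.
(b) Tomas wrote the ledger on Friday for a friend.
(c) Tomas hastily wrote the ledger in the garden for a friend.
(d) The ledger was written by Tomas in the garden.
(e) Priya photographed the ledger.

(a) Not entailed — Priya photographed the gate, not the ledger; the ledger belongs to the writing event.
(b) Entailed — the original entails any weakening of itself; this just drops 'in the garden'.
(c) Not entailed — 'hastily' adds information not in the original event.
(d) Entailed — the original entails any weakening of itself; this just drops 'on Friday', 'for a friend'.
(e) Not entailed — Priya photographed the gate, not the ledger; the ledger belongs to the writing event.

(b), (d)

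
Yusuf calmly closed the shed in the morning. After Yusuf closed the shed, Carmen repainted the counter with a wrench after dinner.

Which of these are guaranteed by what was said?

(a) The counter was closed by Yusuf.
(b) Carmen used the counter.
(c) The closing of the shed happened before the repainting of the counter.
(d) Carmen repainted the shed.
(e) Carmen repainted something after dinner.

(c), (e)

(a) Not entailed — Yusuf closed the shed, not the counter; the counter belongs to the repainting event.
(b) Not entailed — the counter is the patient, not an instrument — Carmen used a wrench.
(c) Entailed — the narrative places the closing before the repainting.
(d) Not entailed — Carmen repainted the counter, not the shed; the shed belongs to the closing event.
(e) Entailed — every conjunct here is already in the original repainting event.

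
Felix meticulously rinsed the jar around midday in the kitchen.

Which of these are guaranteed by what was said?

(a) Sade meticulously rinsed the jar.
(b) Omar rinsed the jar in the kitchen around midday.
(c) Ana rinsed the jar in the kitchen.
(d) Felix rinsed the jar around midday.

(d)

(a) Not entailed — the passage has Felix rinsing the jar, not Sade.
(b) Not entailed — the passage has Felix rinsing the jar, not Omar.
(c) Not entailed — the passage has Felix rinsing the jar, not Ana.
(d) Entailed — every conjunct here is already in the original rinsing event.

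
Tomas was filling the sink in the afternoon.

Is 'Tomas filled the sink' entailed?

'was filling' is progressive; for an accomplishment like 'fill the sink', it doesn't entail completion.

no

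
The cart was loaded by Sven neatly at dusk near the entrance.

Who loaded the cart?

Sven

'Sven' marks the agent of the loading event.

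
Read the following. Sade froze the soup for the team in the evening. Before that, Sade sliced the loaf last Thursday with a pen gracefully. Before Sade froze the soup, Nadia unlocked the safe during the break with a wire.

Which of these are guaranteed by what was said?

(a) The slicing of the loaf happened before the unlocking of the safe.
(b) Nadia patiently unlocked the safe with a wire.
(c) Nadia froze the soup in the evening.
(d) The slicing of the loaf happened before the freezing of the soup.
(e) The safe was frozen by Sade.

(d)

(a) Not entailed — the narrative doesn't order the slicing relative to the unlocking.
(b) Not entailed — 'patiently' adds information not in the original event.
(c) Not entailed — the passage has Sade freezing the soup, not Nadia.
(d) Entailed — the narrative places the slicing before the freezing.
(e) Not entailed — Sade froze the soup, not the safe; the safe belongs to the unlocking event.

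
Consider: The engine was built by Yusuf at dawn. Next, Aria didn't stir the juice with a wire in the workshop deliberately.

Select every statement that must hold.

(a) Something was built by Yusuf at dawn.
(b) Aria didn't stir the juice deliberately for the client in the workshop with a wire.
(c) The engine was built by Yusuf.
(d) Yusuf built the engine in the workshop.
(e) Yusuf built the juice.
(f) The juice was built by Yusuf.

(a) Entailed — generalizing the patient leaves a sub-description the original still satisfies.
(b) Entailed — under negation, adding a further restriction is entailed: if no such stirring event occurred, none occurred for the client either.
(c) Entailed — the original entails any weakening of itself; this just drops 'at dawn'.
(d) Not entailed — 'in the workshop' adds information not in the original event.
(e) Not entailed — Yusuf built the engine, not the juice; the juice belongs to the stirring event.
(f) Not entailed — Yusuf built the engine, not the juice; the juice belongs to the stirring event.

(a), (b), (c)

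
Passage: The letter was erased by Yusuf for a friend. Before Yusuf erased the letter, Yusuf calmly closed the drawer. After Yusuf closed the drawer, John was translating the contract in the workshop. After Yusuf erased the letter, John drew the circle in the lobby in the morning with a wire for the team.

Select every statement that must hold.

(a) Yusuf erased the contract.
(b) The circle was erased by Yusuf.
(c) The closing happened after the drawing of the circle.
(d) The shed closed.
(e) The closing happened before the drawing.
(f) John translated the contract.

(e)

(a) Not entailed — Yusuf erased the letter, not the contract; the contract belongs to the translating event.
(b) Not entailed — Yusuf erased the letter, not the circle; the circle belongs to the drawing event.
(c) Not entailed — the narrative places the closing before the drawing, not after.
(d) Not entailed — the drawer is what closed, not the shed.
(e) Entailed — the narrative places the closing before the drawing.
(f) Not entailed — 'was translating' is progressive on an accomplishment; it does not entail the completed 'translated'.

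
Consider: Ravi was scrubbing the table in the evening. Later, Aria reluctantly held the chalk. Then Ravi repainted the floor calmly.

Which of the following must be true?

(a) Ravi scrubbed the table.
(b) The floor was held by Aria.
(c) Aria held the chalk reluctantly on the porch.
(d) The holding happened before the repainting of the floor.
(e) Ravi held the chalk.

(a) Entailed — 'scrub' is an activity; 'was scrubbing' entails that some scrubbing happened, so 'scrubbed' holds.
(b) Not entailed — Aria held the chalk, not the floor; the floor belongs to the repainting event.
(c) Not entailed — 'on the porch' adds information not in the original event.
(d) Entailed — the narrative places the holding before the repainting.
(e) Not entailed — the passage has Aria holding the chalk, not Ravi.

(a), (d)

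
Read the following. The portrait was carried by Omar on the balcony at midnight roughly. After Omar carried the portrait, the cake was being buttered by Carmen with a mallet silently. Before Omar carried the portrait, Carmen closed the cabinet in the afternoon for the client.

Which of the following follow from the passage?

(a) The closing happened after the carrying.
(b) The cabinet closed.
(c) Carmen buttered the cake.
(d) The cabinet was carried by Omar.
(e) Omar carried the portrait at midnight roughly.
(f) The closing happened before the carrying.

(b), (e), (f)

(a) Not entailed — the narrative places the closing before the carrying, not after.
(b) Entailed — 'Carmen closed the cabinet' is causative; it entails the inchoative 'the cabinet closed'.
(c) Not entailed — 'was buttering' is progressive on an accomplishment; it does not entail the completed 'buttered'.
(d) Not entailed — Omar carried the portrait, not the cabinet; the cabinet belongs to the closing event.
(e) Entailed — this follows by dropping conjuncts from the carrying event's description.
(f) Entailed — the narrative places the closing before the carrying.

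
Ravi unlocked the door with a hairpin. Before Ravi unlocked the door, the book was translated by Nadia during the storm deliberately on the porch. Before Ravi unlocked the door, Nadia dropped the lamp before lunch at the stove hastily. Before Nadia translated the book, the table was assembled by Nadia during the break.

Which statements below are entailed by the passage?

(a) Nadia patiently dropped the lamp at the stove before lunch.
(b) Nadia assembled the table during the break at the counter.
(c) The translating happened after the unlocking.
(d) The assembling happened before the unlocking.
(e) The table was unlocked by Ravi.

(a) Not entailed — 'patiently' adds a manner not in (and inconsistent with) the original.
(b) Not entailed — 'at the counter' adds information not in the original event.
(c) Not entailed — the narrative places the translating before the unlocking, not after.
(d) Entailed — the narrative places the assembling before the unlocking.
(e) Not entailed — Ravi unlocked the door, not the table; the table belongs to the assembling event.

(d)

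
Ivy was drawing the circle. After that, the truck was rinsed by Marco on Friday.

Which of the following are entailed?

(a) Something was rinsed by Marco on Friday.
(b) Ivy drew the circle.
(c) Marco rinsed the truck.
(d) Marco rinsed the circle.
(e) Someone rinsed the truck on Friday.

(a), (c), (e)

(a) Entailed — this follows by dropping conjuncts from the rinsing event's description.
(b) Not entailed — 'was drawing' is progressive on an accomplishment; it does not entail the completed 'drew'.
(c) Entailed — every conjunct here is already in the original rinsing event.
(d) Not entailed — Marco rinsed the truck, not the circle; the circle belongs to the drawing event.
(e) Entailed — this follows by dropping conjuncts from the rinsing event's description.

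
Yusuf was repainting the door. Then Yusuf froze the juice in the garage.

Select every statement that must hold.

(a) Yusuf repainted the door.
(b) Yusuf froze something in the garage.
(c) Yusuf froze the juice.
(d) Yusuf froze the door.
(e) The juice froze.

(b), (c), (e)

(a) Not entailed — 'was repainting' is progressive on an accomplishment; it does not entail the completed 'repainted'.
(b) Entailed — generalizing the patient leaves a sub-description the original still satisfies.
(c) Entailed — dropping 'in the garage' leaves a sub-description the original still satisfies.
(d) Not entailed — Yusuf froze the juice, not the door; the door belongs to the repainting event.
(e) Entailed — 'Yusuf froze the juice' is causative; it entails the inchoative 'the juice froze'.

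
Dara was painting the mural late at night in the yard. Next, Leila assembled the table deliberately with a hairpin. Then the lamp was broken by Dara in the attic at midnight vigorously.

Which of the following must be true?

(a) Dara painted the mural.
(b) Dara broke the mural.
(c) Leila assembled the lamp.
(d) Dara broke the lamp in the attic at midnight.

(d)

(a) Not entailed — 'was painting' is progressive on an accomplishment; it does not entail the completed 'painted'.
(b) Not entailed — Dara broke the lamp, not the mural; the mural belongs to the painting event.
(c) Not entailed — Leila assembled the table, not the lamp; the lamp belongs to the breaking event.
(d) Entailed — the original entails any weakening of itself; this just drops 'vigorously'.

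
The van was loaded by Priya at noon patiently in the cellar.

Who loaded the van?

'Priya' marks the agent of the loading event.

Priya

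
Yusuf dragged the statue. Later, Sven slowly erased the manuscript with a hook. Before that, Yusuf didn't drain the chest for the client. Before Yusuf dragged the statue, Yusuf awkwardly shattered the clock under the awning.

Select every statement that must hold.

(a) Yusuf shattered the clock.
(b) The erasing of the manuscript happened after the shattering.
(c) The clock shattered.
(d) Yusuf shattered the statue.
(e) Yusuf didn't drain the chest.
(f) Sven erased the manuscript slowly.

(a) Entailed — every conjunct here is already in the original shattering event.
(b) Entailed — the narrative places the shattering before the erasing.
(c) Entailed — 'Yusuf shattered the clock' is causative; it entails the inchoative 'the clock shattered'.
(d) Not entailed — Yusuf shattered the clock, not the statue; the statue belongs to the dragging event.
(e) Not entailed — dropping 'for the client' under negation is not valid — the original leaves open that Yusuf drained the chest some other way.
(f) Entailed — every conjunct here is already in the original erasing event.

(a), (b), (c), (f)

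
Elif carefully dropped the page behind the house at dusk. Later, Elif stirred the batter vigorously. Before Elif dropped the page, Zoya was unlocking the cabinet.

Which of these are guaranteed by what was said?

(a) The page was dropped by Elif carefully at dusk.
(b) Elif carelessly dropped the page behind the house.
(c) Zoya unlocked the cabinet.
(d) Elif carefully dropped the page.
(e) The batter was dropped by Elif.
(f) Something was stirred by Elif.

(a) Entailed — every conjunct here is already in the original dropping event.
(b) Not entailed — 'carelessly' adds a manner not in (and inconsistent with) the original.
(c) Not entailed — 'was unlocking' is progressive on an accomplishment; it does not entail the completed 'unlocked'.
(d) Entailed — dropping 'at dusk', 'behind the house' leaves a sub-description the original still satisfies.
(e) Not entailed — Elif dropped the page, not the batter; the batter belongs to the stirring event.
(f) Entailed — every conjunct here is already in the original stirring event.

(a), (d), (f)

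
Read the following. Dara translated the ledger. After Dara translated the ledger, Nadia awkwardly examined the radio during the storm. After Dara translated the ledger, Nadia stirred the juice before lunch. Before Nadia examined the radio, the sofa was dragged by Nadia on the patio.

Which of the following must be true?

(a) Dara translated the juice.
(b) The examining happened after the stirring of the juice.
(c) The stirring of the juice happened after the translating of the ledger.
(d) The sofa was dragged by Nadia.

(a) Not entailed — Dara translated the ledger, not the juice; the juice belongs to the stirring event.
(b) Not entailed — the narrative doesn't order the stirring relative to the examining.
(c) Entailed — the narrative places the translating before the stirring.
(d) Entailed — dropping 'on the patio' leaves a sub-description the original still satisfies.

(c), (d)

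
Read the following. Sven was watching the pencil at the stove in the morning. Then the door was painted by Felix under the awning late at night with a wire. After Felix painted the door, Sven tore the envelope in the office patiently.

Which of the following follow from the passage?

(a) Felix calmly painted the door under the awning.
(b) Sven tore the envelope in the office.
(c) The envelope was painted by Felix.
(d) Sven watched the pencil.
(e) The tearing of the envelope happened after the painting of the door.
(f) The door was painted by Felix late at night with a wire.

(b), (d), (e), (f)

(a) Not entailed — 'calmly' adds information not in the original event.
(b) Entailed — dropping 'patiently' leaves a sub-description the original still satisfies.
(c) Not entailed — Felix painted the door, not the envelope; the envelope belongs to the tearing event.
(d) Entailed — 'watch' is an activity; 'was watching' entails that some watching happened, so 'watched' holds.
(e) Entailed — the narrative places the painting before the tearing.
(f) Entailed — dropping 'under the awning' leaves a sub-description the original still satisfies.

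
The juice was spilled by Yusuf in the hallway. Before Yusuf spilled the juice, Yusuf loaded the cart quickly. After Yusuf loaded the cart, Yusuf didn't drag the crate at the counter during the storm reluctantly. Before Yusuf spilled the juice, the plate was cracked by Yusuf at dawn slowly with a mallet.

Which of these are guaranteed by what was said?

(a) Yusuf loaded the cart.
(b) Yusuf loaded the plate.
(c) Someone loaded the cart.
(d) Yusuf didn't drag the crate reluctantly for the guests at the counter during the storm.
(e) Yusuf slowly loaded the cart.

(a) Entailed — the original entails any weakening of itself; this just drops 'quickly'.
(b) Not entailed — Yusuf loaded the cart, not the plate; the plate belongs to the cracking event.
(c) Entailed — the original entails any weakening of itself; this just drops 'quickly' and generalizes the agent.
(d) Entailed — under negation, adding a further restriction is entailed: if no such dragging event occurred, none occurred for the guests either.
(e) Not entailed — 'slowly' adds a manner not in (and inconsistent with) the original.

(a), (c), (d)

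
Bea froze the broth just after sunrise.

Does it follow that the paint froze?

Nothing is said about any paint; only the broth is affected.

no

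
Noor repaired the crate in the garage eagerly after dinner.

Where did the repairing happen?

'in the garage' marks the location of the repairing event.

in the garage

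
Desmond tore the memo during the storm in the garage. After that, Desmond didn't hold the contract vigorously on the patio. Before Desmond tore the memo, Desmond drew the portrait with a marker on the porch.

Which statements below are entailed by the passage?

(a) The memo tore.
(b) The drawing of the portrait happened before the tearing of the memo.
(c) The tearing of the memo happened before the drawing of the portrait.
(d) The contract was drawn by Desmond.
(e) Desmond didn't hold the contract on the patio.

(a), (b)

(a) Entailed — 'Desmond tore the memo' is causative; it entails the inchoative 'the memo tore'.
(b) Entailed — the narrative places the drawing before the tearing.
(c) Not entailed — the narrative places the drawing before the tearing, not after.
(d) Not entailed — Desmond drew the portrait, not the contract; the contract belongs to the holding event.
(e) Not entailed — dropping 'vigorously' under negation is not valid — the original leaves open that Desmond held the contract some other way.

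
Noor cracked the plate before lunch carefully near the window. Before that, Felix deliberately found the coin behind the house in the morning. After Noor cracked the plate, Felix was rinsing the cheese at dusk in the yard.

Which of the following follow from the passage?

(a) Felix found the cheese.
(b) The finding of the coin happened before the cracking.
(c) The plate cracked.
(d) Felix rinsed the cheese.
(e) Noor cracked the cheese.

(a) Not entailed — Felix found the coin, not the cheese; the cheese belongs to the rinsing event.
(b) Entailed — the narrative places the finding before the cracking.
(c) Entailed — 'Noor cracked the plate' is causative; it entails the inchoative 'the plate cracked'.
(d) Entailed — 'rinse' is an activity; 'was rinsing' entails that some rinsing happened, so 'rinsed' holds.
(e) Not entailed — Noor cracked the plate, not the cheese; the cheese belongs to the rinsing event.

(b), (c), (d)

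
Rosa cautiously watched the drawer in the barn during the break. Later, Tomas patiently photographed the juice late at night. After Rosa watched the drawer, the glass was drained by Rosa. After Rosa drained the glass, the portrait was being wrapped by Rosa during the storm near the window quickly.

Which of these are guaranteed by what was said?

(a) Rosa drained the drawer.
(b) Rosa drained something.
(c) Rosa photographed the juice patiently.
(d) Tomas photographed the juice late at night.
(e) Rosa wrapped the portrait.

(b), (d)

(a) Not entailed — Rosa drained the glass, not the drawer; the drawer belongs to the watching event.
(b) Entailed — every conjunct here is already in the original draining event.
(c) Not entailed — the passage has Tomas photographing the juice, not Rosa.
(d) Entailed — dropping 'patiently' leaves a sub-description the original still satisfies.
(e) Not entailed — 'was wrapping' is progressive on an accomplishment; it does not entail the completed 'wrapped'.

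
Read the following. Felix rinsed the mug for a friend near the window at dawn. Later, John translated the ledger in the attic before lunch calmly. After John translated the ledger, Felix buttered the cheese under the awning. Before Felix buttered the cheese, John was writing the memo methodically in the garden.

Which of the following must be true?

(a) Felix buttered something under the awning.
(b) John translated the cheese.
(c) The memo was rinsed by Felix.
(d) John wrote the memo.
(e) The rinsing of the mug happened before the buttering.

(a) Entailed — this follows by dropping conjuncts from the buttering event's description.
(b) Not entailed — John translated the ledger, not the cheese; the cheese belongs to the buttering event.
(c) Not entailed — Felix rinsed the mug, not the memo; the memo belongs to the writing event.
(d) Not entailed — 'was writing' is progressive on an accomplishment; it does not entail the completed 'wrote'.
(e) Entailed — the narrative places the rinsing before the buttering.

(a), (e)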